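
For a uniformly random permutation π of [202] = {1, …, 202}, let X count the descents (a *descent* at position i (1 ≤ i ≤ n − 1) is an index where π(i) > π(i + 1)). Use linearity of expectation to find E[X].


Write X = Σ X_I over i = 1, …, 201, with X_I the indicator of one descent.
There are 201 indicators.
For each fixed i, the pair (π(i), π(i+1)) is a uniformly random ordered pair of distinct values from {1, …, 202}; by symmetry P[π(i) > π(i+1)] = 1/2.
By linearity: E[X] = 201 · (1/2) = (202 − 1) · (1/2) = 201/2 ≈ 100.500.

E[X] = 201/2 = 100.500.


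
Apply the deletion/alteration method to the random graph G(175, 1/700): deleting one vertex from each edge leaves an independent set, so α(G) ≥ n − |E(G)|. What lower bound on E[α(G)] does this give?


E[|E(G)|] = C(175, 2)·p = 15225 · (1/700) = 87/4.
E[α(G)] ≥ n − E[|E(G)|] = 175 − 87/4 = 613/4.
Numerically: ≈ 153.250000.
(This is only a lower bound; the true E[α(G)] may be larger.)

E[α(G)] ≥ 613/4 ≈ 153.250000.


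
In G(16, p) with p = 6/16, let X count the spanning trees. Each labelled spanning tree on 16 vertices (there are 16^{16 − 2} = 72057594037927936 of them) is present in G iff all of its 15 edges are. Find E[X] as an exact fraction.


K_16 has 16^{16 − 2} = 72057594037927936 labelled spanning trees.
For each such spanning tree H, let X_H = 1 if all 15 edges of H are present in G. Then P[X_H = 1] = p^{15} = (3/8)^{15} = 14348907/35184372088832.
By linearity: E[X] = Σ_H E[X_H] = 72057594037927936 · p^{15} = 72057594037927936 · 14348907/35184372088832 = 29386561536.
Numerically: E[X] ≈ 2.93866e+10.

E[X] = 72057594037927936 · (3/8)^{15} = 29386561536 ≈ 2.93866e+10.


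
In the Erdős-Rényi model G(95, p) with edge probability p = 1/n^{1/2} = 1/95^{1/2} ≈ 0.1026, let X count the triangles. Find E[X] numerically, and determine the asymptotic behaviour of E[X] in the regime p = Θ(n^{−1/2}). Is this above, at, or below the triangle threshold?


Number of potential triangles: C(95, 3) = 138415.
Each occurs with probability p³ ≈ (0.1026)³ ≈ 1.079977e-03.
By linearity: E[X] = C(95, 3)·p³ ≈ 138415 · 1.079977e-03 ≈ 149.4850.
Since α = 1/2 < 1, p = c/n^{1/2} ≫ 1/n is above the triangle threshold p ~ 1/n. Asymptotically E[X] ~ (c³/6)·n^{3(1−α)} = (1³/6)·n^{1.5} → ∞; triangles are abundant w.h.p.

E[X] ≈ 149.4850; in regime p = Θ(1/n^{1/2}) E[X] diverges (above the triangle threshold p ~ 1/n).


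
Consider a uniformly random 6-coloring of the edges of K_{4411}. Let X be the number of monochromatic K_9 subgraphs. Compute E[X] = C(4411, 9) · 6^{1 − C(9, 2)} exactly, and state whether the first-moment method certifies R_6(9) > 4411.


E[X] = C(4411, 9) · 6^{1 − 36} = 1727920475134582415883601405 · 6^{−35} = 1727920475134582415883601405/1719070799748422591028658176.
As a reduced fraction: E[X] = 1727920475134582415883601405/1719070799748422591028658176 ≈ 1.005.
Is E[X] < 1? NO.
Since E[X] ≥ 1, the first-moment bound is inconclusive at n = 4411; it does NOT by itself certify R_6(9) > 4411.

E[X] = 1727920475134582415883601405/1719070799748422591028658176 ≈ 1.005; E[X] ≥ 1; first-moment method inconclusive here.


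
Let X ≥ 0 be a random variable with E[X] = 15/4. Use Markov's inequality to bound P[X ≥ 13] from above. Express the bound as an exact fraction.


μ = E[X] = 15/4, a = 13.
Markov: P[X ≥ 13] ≤ μ/a = (15/4)/13 = 15/52.
Numerically: ≈ 0.2885.
(Since a = 13 > μ = 3.7500, the bound 15/52 is < 1 and informative.)

P[X ≥ 13] ≤ 15/52 ≈ 0.2885.


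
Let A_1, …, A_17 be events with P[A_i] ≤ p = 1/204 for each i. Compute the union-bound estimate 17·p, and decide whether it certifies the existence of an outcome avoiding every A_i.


Union bound: P[∪_{i=1}^{17} A_i] ≤ Σ_i P[A_i] ≤ 17·p = 17·(1/204) = 1/12.
Numerically: 1/12 ≈ 0.083.
Is 1/12 < 1? YES.
Since P[∪ A_i] ≤ 1/12 < 1, the complement has P[∩ A_i^c] ≥ 1 − 1/12 = 11/12 > 0, so some outcome avoids every A_i.

17·p = 1/12 ≈ 0.083; existence CERTIFIED by the union bound.


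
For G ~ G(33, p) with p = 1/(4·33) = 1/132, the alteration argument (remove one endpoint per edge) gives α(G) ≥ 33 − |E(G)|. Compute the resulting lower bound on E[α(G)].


E[|E(G)|] = C(33, 2)·p = 528 · (1/132) = 4.
E[α(G)] ≥ n − E[|E(G)|] = 33 − 4 = 29.
Numerically: ≈ 29.000.
(This is only a lower bound; the true E[α(G)] may be larger.)

E[α(G)] ≥ 29 ≈ 29.000.


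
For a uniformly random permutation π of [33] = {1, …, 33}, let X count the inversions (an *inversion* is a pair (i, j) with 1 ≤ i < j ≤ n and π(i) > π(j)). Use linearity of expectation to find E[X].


Write X = Σ X_I over the C(33, 2) = 528 pairs i < j, with X_I the indicator of one inversion.
There are 528 indicators.
For each fixed pair i < j, the values π(i) and π(j) are two distinct elements of {1, …, 33} in uniformly random order; by symmetry P[π(i) > π(j)] = 1/2.
By linearity: E[X] = 528 · (1/2) = C(33, 2) · (1/2) = 528/2 = 264 ≈ 264.000.

E[X] = 264 = 264.000.


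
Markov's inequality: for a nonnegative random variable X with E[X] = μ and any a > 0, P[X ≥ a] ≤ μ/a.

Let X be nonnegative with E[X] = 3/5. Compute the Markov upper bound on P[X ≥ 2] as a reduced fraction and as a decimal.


μ = E[X] = 3/5, a = 2.
Markov: P[X ≥ 2] ≤ μ/a = (3/5)/2 = 3/10.
Numerically: ≈ 0.3000.
(Since a = 2 > μ = 0.6000, the bound 3/10 is < 1 and informative.)

P[X ≥ 2] ≤ 3/10 ≈ 0.3000.


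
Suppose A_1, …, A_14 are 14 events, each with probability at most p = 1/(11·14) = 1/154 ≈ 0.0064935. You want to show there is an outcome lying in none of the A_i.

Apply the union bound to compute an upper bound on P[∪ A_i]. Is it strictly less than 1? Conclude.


Union bound: P[∪_{i=1}^{14} A_i] ≤ Σ_i P[A_i] ≤ 14·p = 14·(1/154) = 1/11.
Numerically: 1/11 ≈ 0.0909091.
Is 1/11 < 1? YES.
Since P[∪ A_i] ≤ 1/11 < 1, the complement has P[∩ A_i^c] ≥ 1 − 1/11 = 10/11 > 0, so some outcome avoids every A_i.

14·p = 1/11 ≈ 0.0909091; existence CERTIFIED by the union bound.


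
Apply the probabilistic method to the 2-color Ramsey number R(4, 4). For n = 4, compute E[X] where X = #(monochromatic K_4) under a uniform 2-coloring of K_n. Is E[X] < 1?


E[X] = C(4, 4) · 2^{1 − 6} = 1 · 2^{−5} = 1/32.
As a reduced fraction: E[X] = 1/32 ≈ 0.0312500.
Is E[X] < 1? YES.
Since E[X] < 1, there exists a 2-coloring of K_{4} with no monochromatic K_4; hence R(4, 4) > 4.

E[X] = 1/32 ≈ 0.0312500; E[X] < 1, so R(4, 4) > 4.


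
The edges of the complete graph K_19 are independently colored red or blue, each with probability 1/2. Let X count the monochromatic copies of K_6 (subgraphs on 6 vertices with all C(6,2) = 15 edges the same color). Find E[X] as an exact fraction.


Let X = Σ_S X_S over the C(19, 6) = 27132 subsets S of size 6, where X_S = 1 if the K_6 on S is monochromatic.
For a fixed S, the K_6 on S has C(6, 2) = 15 edges. P[all 15 edges red] = (1/2)^15, and likewise for blue, so P[monochromatic] = 2·(1/2)^15 = 2^{1 − 15} = 1/16384.
Summing: E[X] = C(19, 6) · 2^{1 − 15} = 27132 · 1/16384 = 6783/4096.
Numerically: E[X] ≈ 1.656006.

E[X] = C(19,6)·2^(1−C(6,2)) = 6783/4096 ≈ 1.656006.


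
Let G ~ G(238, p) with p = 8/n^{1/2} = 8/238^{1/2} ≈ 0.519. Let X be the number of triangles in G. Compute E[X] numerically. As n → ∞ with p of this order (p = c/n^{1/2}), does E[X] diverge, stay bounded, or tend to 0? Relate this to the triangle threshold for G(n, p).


Number of potential triangles: C(238, 3) = 2218636.
Each occurs with probability p³ ≈ (0.519)³ ≈ 1.39446e-01.
By linearity: E[X] = C(238, 3)·p³ ≈ 2218636 · 1.39446e-01 ≈ 309378.822.
Since α = 1/2 < 1, p = c/n^{1/2} ≫ 1/n is above the triangle threshold p ~ 1/n. Asymptotically E[X] ~ (c³/6)·n^{3(1−α)} = (8³/6)·n^{1.5} → ∞; triangles are abundant w.h.p.

E[X] ≈ 309378.822; in regime p = Θ(1/n^{1/2}) E[X] diverges (above the triangle threshold p ~ 1/n).


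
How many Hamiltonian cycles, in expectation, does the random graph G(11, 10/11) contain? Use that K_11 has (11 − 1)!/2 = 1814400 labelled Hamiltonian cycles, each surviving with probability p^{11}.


K_11 has (11 − 1)!/2 = 1814400 labelled Hamiltonian cycles.
For each such Hamiltonian cycle H, let X_H = 1 if all 11 edges of H are present in G. Then P[X_H = 1] = p^{11} = (10/11)^{11} = 100000000000/285311670611.
By linearity of expectation: E[X] = Σ_H E[X_H] = 1814400 · p^{11} = 1814400 · 100000000000/285311670611 = 181440000000000000/285311670611.
Numerically: E[X] ≈ 6.36e+05.

E[X] = 1814400 · (10/11)^{11} = 181440000000000000/285311670611 ≈ 6.36e+05.


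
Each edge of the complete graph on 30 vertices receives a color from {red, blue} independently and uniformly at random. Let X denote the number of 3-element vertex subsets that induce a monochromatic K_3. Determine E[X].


Let X = Σ_S X_S over the C(30, 3) = 4060 subsets S of size 3, where X_S = 1 if the K_3 on S is monochromatic.
For a fixed S, the K_3 on S has C(3, 2) = 3 edges. P[all 3 edges red] = (1/2)^3, and likewise for blue, so P[monochromatic] = 2·(1/2)^3 = 2^{1 − 3} = 1/4.
By linearity: E[X] = C(30, 3) · 2^{1 − 3} = 4060 · 1/4 = 1015.
Numerically: E[X] ≈ 1015.0000.

E[X] = C(30,3)·2^(1−C(3,2)) = 1015 ≈ 1015.0000.


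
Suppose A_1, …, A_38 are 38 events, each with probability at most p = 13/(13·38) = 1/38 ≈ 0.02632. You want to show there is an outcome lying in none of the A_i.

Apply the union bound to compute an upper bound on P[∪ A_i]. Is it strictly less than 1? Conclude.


Union bound: P[∪_{i=1}^{38} A_i] ≤ Σ_i P[A_i] ≤ 38·p = 38·(1/38) = 1.
Numerically: 1 ≈ 1.00000.
Is 1 < 1? NO.
Since the bound 1 is ≥ 1, the union bound is uninformative here; it does NOT by itself certify existence.

38·p = 1 ≈ 1.00000; existence NOT certified by the union bound.


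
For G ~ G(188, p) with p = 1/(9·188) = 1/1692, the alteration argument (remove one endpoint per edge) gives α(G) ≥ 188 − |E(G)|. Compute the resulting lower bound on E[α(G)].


E[|E(G)|] = C(188, 2)·p = 17578 · (1/1692) = 187/18.
E[α(G)] ≥ n − E[|E(G)|] = 188 − 187/18 = 3197/18.
Numerically: ≈ 177.611.
(This is only a lower bound; the true E[α(G)] may be larger.)

E[α(G)] ≥ 3197/18 ≈ 177.611.


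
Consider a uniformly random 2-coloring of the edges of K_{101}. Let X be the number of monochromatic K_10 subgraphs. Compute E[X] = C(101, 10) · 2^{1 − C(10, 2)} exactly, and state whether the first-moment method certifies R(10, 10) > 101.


E[X] = C(101, 10) · 2^{1 − 45} = 19212541264840 · 2^{−44} = 19212541264840/17592186044416.
As a reduced fraction: E[X] = 2401567658105/2199023255552 ≈ 1.0921.
Is E[X] < 1? NO.
Since E[X] ≥ 1, the first-moment bound is inconclusive at n = 101; it does NOT by itself certify R(10, 10) > 101.

E[X] = 2401567658105/2199023255552 ≈ 1.0921; E[X] ≥ 1; first-moment method inconclusive here.


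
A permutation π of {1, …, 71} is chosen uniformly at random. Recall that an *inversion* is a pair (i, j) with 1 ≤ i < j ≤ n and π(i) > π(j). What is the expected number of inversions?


Write X = Σ X_I over the C(71, 2) = 2485 pairs i < j, with X_I the indicator of one inversion.
There are 2485 indicators.
For each fixed pair i < j, the values π(i) and π(j) are two distinct elements of {1, …, 71} in uniformly random order; by symmetry P[π(i) > π(j)] = 1/2.
By linearity: E[X] = 2485 · (1/2) = C(71, 2) · (1/2) = 2485/2 = 2485/2 ≈ 1242.500.

E[X] = 2485/2 = 1242.500.


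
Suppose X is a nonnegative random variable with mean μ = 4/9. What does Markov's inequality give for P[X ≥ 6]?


μ = E[X] = 4/9, a = 6.
Markov: P[X ≥ 6] ≤ μ/a = (4/9)/6 = 2/27.
Numerically: ≈ 0.07407.
(Since a = 6 > μ = 0.44444, the bound 2/27 is < 1 and informative.)

P[X ≥ 6] ≤ 2/27 ≈ 0.07407.


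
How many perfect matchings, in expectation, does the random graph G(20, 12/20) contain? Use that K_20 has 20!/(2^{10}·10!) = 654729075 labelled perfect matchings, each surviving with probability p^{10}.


K_20 has 20!/(2^{10}·10!) = 654729075 labelled perfect matchings.
For each such perfect matching H, let X_H = 1 if all 10 edges of H are present in G. Then P[X_H = 1] = p^{10} = (3/5)^{10} = 59049/9765625.
By linearity: E[X] = Σ_H E[X_H] = 654729075 · p^{10} = 654729075 · 59049/9765625 = 1546443885987/390625.
Numerically: E[X] ≈ 3.959e+06.

E[X] = 654729075 · (3/5)^{10} = 1546443885987/390625 ≈ 3.959e+06.


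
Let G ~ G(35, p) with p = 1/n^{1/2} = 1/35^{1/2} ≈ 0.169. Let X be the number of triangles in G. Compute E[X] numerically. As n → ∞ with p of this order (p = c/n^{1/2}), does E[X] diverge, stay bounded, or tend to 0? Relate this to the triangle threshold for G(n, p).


Number of potential triangles: C(35, 3) = 6545.
Each occurs with probability p³ ≈ (0.169)³ ≈ 4.82945e-03.
By linearity: E[X] = C(35, 3)·p³ ≈ 6545 · 4.82945e-03 ≈ 31.609.
Since α = 1/2 < 1, p = c/n^{1/2} ≫ 1/n is above the triangle threshold p ~ 1/n. Asymptotically E[X] ~ (c³/6)·n^{3(1−α)} = (1³/6)·n^{1.5} → ∞; triangles are abundant w.h.p.

E[X] ≈ 31.609; in regime p = Θ(1/n^{1/2}) E[X] diverges (above the triangle threshold p ~ 1/n).


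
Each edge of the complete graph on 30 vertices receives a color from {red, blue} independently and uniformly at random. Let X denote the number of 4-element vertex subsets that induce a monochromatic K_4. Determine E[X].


Let X = Σ_S X_S over the C(30, 4) = 27405 subsets S of size 4, where X_S = 1 if the K_4 on S is monochromatic.
For a fixed S, the K_4 on S has C(4, 2) = 6 edges. P[all 6 edges red] = (1/2)^6, and likewise for blue, so P[monochromatic] = 2·(1/2)^6 = 2^{1 − 6} = 1/32.
By linearity: E[X] = C(30, 4) · 2^{1 − 6} = 27405 · 1/32 = 27405/32.
Numerically: E[X] ≈ 856.40625.

E[X] = C(30,4)·2^(1−C(4,2)) = 27405/32 ≈ 856.40625.


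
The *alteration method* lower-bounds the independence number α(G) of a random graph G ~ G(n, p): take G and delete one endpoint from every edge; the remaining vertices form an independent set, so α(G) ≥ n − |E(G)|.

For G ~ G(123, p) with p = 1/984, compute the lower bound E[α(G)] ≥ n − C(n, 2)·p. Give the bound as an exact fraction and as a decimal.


E[|E(G)|] = C(123, 2)·p = 7503 · (1/984) = 61/8.
E[α(G)] ≥ n − E[|E(G)|] = 123 − 61/8 = 923/8.
Numerically: ≈ 115.375000.
(This is only a lower bound; the true E[α(G)] may be larger.)

E[α(G)] ≥ 923/8 ≈ 115.375000.


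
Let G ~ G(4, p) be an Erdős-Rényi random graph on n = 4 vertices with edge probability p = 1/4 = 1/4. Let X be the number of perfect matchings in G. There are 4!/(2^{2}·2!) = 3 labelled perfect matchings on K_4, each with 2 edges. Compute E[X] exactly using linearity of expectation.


K_4 has 4!/(2^{2}·2!) = 3 labelled perfect matchings.
For each such perfect matching H, let X_H = 1 if all 2 edges of H are present in G. Then P[X_H = 1] = p^{2} = (1/4)^{2} = 1/16.
By linearity of expectation: E[X] = Σ_H E[X_H] = 3 · p^{2} = 3 · 1/16 = 3/16.
Numerically: E[X] ≈ 0.1875.

E[X] = 3 · (1/4)^{2} = 3/16 ≈ 0.1875.


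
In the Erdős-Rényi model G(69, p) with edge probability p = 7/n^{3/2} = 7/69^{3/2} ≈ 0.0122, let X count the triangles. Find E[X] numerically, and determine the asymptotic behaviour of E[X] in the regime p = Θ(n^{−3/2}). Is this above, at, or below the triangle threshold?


Number of potential triangles: C(69, 3) = 52394.
Each occurs with probability p³ ≈ (0.0122)³ ≈ 1.82168e-06.
By linearity: E[X] = C(69, 3)·p³ ≈ 52394 · 1.82168e-06 ≈ 0.095.
Since α = 3/2 > 1, p = c/n^{3/2} = o(1/n) is below the triangle threshold p ~ 1/n. Asymptotically E[X] ~ (c³/6)·n^{3(1−α)} = (7³/6)·n^{-1.5} → 0, so by Markov's inequality G has no triangles w.h.p.

E[X] ≈ 0.095; in regime p = Θ(1/n^{3/2}) E[X] tends to 0 (below the triangle threshold p ~ 1/n).


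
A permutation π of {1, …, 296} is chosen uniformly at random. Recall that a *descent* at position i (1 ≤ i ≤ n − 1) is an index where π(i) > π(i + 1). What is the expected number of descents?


Write X = Σ X_I over i = 1, …, 295, with X_I the indicator of one descent.
There are 295 indicators.
For each fixed i, the pair (π(i), π(i+1)) is a uniformly random ordered pair of distinct values from {1, …, 296}; by symmetry P[π(i) > π(i+1)] = 1/2.
By linearity: E[X] = 295 · (1/2) = (296 − 1) · (1/2) = 295/2 ≈ 147.5000.

E[X] = 295/2 = 147.5000.


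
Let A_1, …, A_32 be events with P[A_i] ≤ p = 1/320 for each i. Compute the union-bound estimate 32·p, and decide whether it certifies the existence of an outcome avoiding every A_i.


Union bound: P[∪_{i=1}^{32} A_i] ≤ Σ_i P[A_i] ≤ 32·p = 32·(1/320) = 1/10.
Numerically: 1/10 ≈ 0.1000.
Is 1/10 < 1? YES.
Since P[∪ A_i] ≤ 1/10 < 1, the complement has P[∩ A_i^c] ≥ 1 − 1/10 = 9/10 > 0, so some outcome avoids every A_i.

32·p = 1/10 ≈ 0.1000; existence CERTIFIED by the union bound.


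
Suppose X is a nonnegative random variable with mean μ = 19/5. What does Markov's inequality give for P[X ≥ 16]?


μ = E[X] = 19/5, a = 16.
Markov: P[X ≥ 16] ≤ μ/a = (19/5)/16 = 19/80.
Numerically: ≈ 0.23750.
(Since a = 16 > μ = 3.80000, the bound 19/80 is < 1 and informative.)

P[X ≥ 16] ≤ 19/80 ≈ 0.23750.


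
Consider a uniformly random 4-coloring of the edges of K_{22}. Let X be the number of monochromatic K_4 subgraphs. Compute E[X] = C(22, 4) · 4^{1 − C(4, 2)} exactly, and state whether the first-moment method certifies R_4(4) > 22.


E[X] = C(22, 4) · 4^{1 − 6} = 7315 · 4^{−5} = 7315/1024.
As a reduced fraction: E[X] = 7315/1024 ≈ 7.1435547.
Is E[X] < 1? NO.
Since E[X] ≥ 1, the first-moment bound is inconclusive at n = 22; it does NOT by itself certify R_4(4) > 22.

E[X] = 7315/1024 ≈ 7.1435547; E[X] ≥ 1; first-moment method inconclusive here.


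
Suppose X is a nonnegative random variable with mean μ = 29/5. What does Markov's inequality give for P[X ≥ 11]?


μ = E[X] = 29/5, a = 11.
Markov: P[X ≥ 11] ≤ μ/a = (29/5)/11 = 29/55.
Numerically: ≈ 0.527273.
(Since a = 11 > μ = 5.800000, the bound 29/55 is < 1 and informative.)

P[X ≥ 11] ≤ 29/55 ≈ 0.527273.


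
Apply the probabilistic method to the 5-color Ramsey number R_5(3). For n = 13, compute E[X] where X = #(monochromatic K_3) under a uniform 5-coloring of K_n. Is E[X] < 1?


E[X] = C(13, 3) · 5^{1 − 3} = 286 · 5^{−2} = 286/25.
As a reduced fraction: E[X] = 286/25 ≈ 11.4400.
Is E[X] < 1? NO.
Since E[X] ≥ 1, the first-moment bound is inconclusive at n = 13; it does NOT by itself certify R_5(3) > 13.

E[X] = 286/25 ≈ 11.4400; E[X] ≥ 1; first-moment method inconclusive here.


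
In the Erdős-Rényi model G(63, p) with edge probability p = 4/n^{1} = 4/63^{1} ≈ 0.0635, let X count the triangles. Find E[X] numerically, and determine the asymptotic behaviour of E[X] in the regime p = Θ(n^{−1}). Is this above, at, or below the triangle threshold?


Number of potential triangles: C(63, 3) = 39711.
Each occurs with probability p³ ≈ (0.0635)³ ≈ 2.55952e-04.
By linearity: E[X] = C(63, 3)·p³ ≈ 39711 · 2.55952e-04 ≈ 10.164.
Here α = 1, so p = 4/n is exactly at the triangle threshold p ~ 1/n. Asymptotically E[X] → c³/6 = 4³/6 = 32/3 ≈ 10.667, a bounded constant. In this regime the triangle count is asymptotically Poisson(c³/6).

E[X] ≈ 10.164; in regime p = Θ(1/n^{1}) E[X] stays bounded (at the triangle threshold p ~ 1/n).


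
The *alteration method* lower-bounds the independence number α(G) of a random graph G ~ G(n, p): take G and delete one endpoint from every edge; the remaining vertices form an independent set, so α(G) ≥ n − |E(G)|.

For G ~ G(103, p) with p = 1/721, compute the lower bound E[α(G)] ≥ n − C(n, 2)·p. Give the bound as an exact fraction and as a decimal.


E[|E(G)|] = C(103, 2)·p = 5253 · (1/721) = 51/7.
E[α(G)] ≥ n − E[|E(G)|] = 103 − 51/7 = 670/7.
Numerically: ≈ 95.71429.
(This is only a lower bound; the true E[α(G)] may be larger.)

E[α(G)] ≥ 670/7 ≈ 95.71429.


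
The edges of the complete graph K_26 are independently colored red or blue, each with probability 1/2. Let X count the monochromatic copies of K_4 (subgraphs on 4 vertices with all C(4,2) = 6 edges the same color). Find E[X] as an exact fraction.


Let X = Σ_S X_S over the C(26, 4) = 14950 subsets S of size 4, where X_S = 1 if the K_4 on S is monochromatic.
For a fixed S, the K_4 on S has C(4, 2) = 6 edges. P[all 6 edges red] = (1/2)^6, and likewise for blue, so P[monochromatic] = 2·(1/2)^6 = 2^{1 − 6} = 1/32.
By linearity of expectation: E[X] = C(26, 4) · 2^{1 − 6} = 14950 · 1/32 = 7475/16.
Numerically: E[X] ≈ 467.1875.

E[X] = C(26,4)·2^(1−C(4,2)) = 7475/16 ≈ 467.1875.


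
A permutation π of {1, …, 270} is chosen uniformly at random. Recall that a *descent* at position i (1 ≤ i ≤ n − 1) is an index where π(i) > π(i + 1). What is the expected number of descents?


Write X = Σ X_I over i = 1, …, 269, with X_I the indicator of one descent.
There are 269 indicators.
For each fixed i, the pair (π(i), π(i+1)) is a uniformly random ordered pair of distinct values from {1, …, 270}; by symmetry P[π(i) > π(i+1)] = 1/2.
By linearity: E[X] = 269 · (1/2) = (270 − 1) · (1/2) = 269/2 ≈ 134.50000.

E[X] = 269/2 = 134.50000.


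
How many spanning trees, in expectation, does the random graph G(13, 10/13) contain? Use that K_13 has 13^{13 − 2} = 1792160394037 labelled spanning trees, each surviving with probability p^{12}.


K_13 has 13^{13 − 2} = 1792160394037 labelled spanning trees.
For each such spanning tree H, let X_H = 1 if all 12 edges of H are present in G. Then P[X_H = 1] = p^{12} = (10/13)^{12} = 1000000000000/23298085122481.
Summing the indicators: E[X] = Σ_H E[X_H] = 1792160394037 · p^{12} = 1792160394037 · 1000000000000/23298085122481 = 1000000000000/13.
Numerically: E[X] ≈ 7.69e+10.

E[X] = 1792160394037 · (10/13)^{12} = 1000000000000/13 ≈ 7.69e+10.


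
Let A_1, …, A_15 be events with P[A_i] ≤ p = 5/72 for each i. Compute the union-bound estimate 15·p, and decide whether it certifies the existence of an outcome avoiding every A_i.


Union bound: P[∪_{i=1}^{15} A_i] ≤ Σ_i P[A_i] ≤ 15·p = 15·(5/72) = 25/24.
Numerically: 25/24 ≈ 1.04167.
Is 25/24 < 1? NO.
Since the bound 25/24 is ≥ 1, the union bound is uninformative here; it does NOT by itself certify existence.

15·p = 25/24 ≈ 1.04167; existence NOT certified by the union bound.


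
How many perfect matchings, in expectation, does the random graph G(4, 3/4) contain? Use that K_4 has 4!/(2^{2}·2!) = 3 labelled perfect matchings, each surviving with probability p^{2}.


K_4 has 4!/(2^{2}·2!) = 3 labelled perfect matchings.
For each such perfect matching H, let X_H = 1 if all 2 edges of H are present in G. Then P[X_H = 1] = p^{2} = (3/4)^{2} = 9/16.
By linearity: E[X] = Σ_H E[X_H] = 3 · p^{2} = 3 · 9/16 = 27/16.
Numerically: E[X] ≈ 1.688.

E[X] = 3 · (3/4)^{2} = 27/16 ≈ 1.688.


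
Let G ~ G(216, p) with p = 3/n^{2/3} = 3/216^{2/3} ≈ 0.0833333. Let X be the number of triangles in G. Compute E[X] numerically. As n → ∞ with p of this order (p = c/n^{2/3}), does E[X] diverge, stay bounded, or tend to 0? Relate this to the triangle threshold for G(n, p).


Number of potential triangles: C(216, 3) = 1656360.
Each occurs with probability p³ ≈ (0.0833333)³ ≈ 5.78703704e-04.
By linearity: E[X] = C(216, 3)·p³ ≈ 1656360 · 5.78703704e-04 ≈ 958.541667.
Since α = 2/3 < 1, p = c/n^{2/3} ≫ 1/n is above the triangle threshold p ~ 1/n. Asymptotically E[X] ~ (c³/6)·n^{3(1−α)} = (3³/6)·n^{1} → ∞; triangles are abundant w.h.p.

E[X] ≈ 958.541667; in regime p = Θ(1/n^{2/3}) E[X] diverges (above the triangle threshold p ~ 1/n).


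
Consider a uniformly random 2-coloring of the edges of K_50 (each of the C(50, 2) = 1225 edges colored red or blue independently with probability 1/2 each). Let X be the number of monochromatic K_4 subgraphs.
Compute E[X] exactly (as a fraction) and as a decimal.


Let X = Σ_S X_S over the C(50, 4) = 230300 subsets S of size 4, where X_S = 1 if the K_4 on S is monochromatic.
For a fixed S, the K_4 on S has C(4, 2) = 6 edges. P[all 6 edges red] = (1/2)^6, and likewise for blue, so P[monochromatic] = 2·(1/2)^6 = 2^{1 − 6} = 1/32.
By linearity of expectation: E[X] = C(50, 4) · 2^{1 − 6} = 230300 · 1/32 = 57575/8.
Numerically: E[X] ≈ 7196.875000.

E[X] = C(50,4)·2^(1−C(4,2)) = 57575/8 ≈ 7196.875000.


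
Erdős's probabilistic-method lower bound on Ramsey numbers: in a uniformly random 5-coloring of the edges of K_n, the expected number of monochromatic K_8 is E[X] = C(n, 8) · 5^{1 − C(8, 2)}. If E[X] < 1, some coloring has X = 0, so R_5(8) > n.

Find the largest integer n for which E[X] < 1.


We need C(n, 8) · 5^{1 − 28} < 1, i.e. C(n, 8) < 5^{28 − 1} = 7450580596923828125.
Check values of n near the boundary:
  n = 859: C(859, 8) = 7115855595170747139; 7115855595170747139 < 7450580596923828125? YES
  n = 860: C(860, 8) = 7182671140665308145; 7182671140665308145 < 7450580596923828125? YES
  n = 861: C(861, 8) = 7250034996615275865; 7250034996615275865 < 7450580596923828125? YES
  n = 862: C(862, 8) = 7317951015318931845; 7317951015318931845 < 7450580596923828125? YES
  n = 863: C(863, 8) = 7386423071602617757; 7386423071602617757 < 7450580596923828125? YES
  n = 864: C(864, 8) = 7455455062926006708; 7455455062926006708 < 7450580596923828125? NO
  n = 865: C(865, 8) = 7525050909487743060; 7525050909487743060 < 7450580596923828125? NO
The largest n with C(n, 8) < 7450580596923828125 is n = 863 (where E[X] = 7386423071602617757/7450580596923828125 ≈ 0.9913889). Hence R_5(8) > 863, i.e. R_5(8) ≥ 864.

Largest n = 863; hence R_5(8) > 863.


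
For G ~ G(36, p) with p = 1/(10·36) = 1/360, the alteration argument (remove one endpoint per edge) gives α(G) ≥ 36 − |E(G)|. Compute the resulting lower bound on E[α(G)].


E[|E(G)|] = C(36, 2)·p = 630 · (1/360) = 7/4.
E[α(G)] ≥ n − E[|E(G)|] = 36 − 7/4 = 137/4.
Numerically: ≈ 34.2500.
(This is only a lower bound; the true E[α(G)] may be larger.)

E[α(G)] ≥ 137/4 ≈ 34.2500.


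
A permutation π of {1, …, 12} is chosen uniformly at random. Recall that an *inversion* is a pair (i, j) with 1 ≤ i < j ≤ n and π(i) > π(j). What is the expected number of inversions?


Write X = Σ X_I over the C(12, 2) = 66 pairs i < j, with X_I the indicator of one inversion.
There are 66 indicators.
For each fixed pair i < j, the values π(i) and π(j) are two distinct elements of {1, …, 12} in uniformly random order; by symmetry P[π(i) > π(j)] = 1/2.
By linearity: E[X] = 66 · (1/2) = C(12, 2) · (1/2) = 66/2 = 33 ≈ 33.0000.

E[X] = 33 = 33.0000.


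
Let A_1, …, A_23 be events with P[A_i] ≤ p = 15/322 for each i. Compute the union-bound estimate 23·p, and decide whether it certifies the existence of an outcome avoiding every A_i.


Union bound: P[∪_{i=1}^{23} A_i] ≤ Σ_i P[A_i] ≤ 23·p = 23·(15/322) = 15/14.
Numerically: 15/14 ≈ 1.071429.
Is 15/14 < 1? NO.
Since the bound 15/14 is ≥ 1, the union bound is uninformative here; it does NOT by itself certify existence.

23·p = 15/14 ≈ 1.071429; existence NOT certified by the union bound.


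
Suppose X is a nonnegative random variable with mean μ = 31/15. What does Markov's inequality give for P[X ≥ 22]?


μ = E[X] = 31/15, a = 22.
Markov: P[X ≥ 22] ≤ μ/a = (31/15)/22 = 31/330.
Numerically: ≈ 0.0939.
(Since a = 22 > μ = 2.0667, the bound 31/330 is < 1 and informative.)

P[X ≥ 22] ≤ 31/330 ≈ 0.0939.


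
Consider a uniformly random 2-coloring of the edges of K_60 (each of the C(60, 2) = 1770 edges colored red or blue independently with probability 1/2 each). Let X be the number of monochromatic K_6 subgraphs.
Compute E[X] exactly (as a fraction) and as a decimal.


Let X = Σ_S X_S over the C(60, 6) = 50063860 subsets S of size 6, where X_S = 1 if the K_6 on S is monochromatic.
For a fixed S, the K_6 on S has C(6, 2) = 15 edges. P[all 15 edges red] = (1/2)^15, and likewise for blue, so P[monochromatic] = 2·(1/2)^15 = 2^{1 − 15} = 1/16384.
By linearity of expectation: E[X] = C(60, 6) · 2^{1 − 15} = 50063860 · 1/16384 = 12515965/4096.
Numerically: E[X] ≈ 3055.6555.

E[X] = C(60,6)·2^(1−C(6,2)) = 12515965/4096 ≈ 3055.6555.


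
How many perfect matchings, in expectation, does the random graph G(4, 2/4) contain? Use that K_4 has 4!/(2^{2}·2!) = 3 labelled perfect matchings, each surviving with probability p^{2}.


K_4 has 4!/(2^{2}·2!) = 3 labelled perfect matchings.
For each such perfect matching H, let X_H = 1 if all 2 edges of H are present in G. Then P[X_H = 1] = p^{2} = (1/2)^{2} = 1/4.
By linearity of expectation: E[X] = Σ_H E[X_H] = 3 · p^{2} = 3 · 1/4 = 3/4.
Numerically: E[X] ≈ 0.75.

E[X] = 3 · (1/2)^{2} = 3/4 ≈ 0.75.


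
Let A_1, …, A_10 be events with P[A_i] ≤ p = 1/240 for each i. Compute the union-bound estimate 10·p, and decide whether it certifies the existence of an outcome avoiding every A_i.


Union bound: P[∪_{i=1}^{10} A_i] ≤ Σ_i P[A_i] ≤ 10·p = 10·(1/240) = 1/24.
Numerically: 1/24 ≈ 0.0416667.
Is 1/24 < 1? YES.
Since P[∪ A_i] ≤ 1/24 < 1, the complement has P[∩ A_i^c] ≥ 1 − 1/24 = 23/24 > 0, so some outcome avoids every A_i.

10·p = 1/24 ≈ 0.0416667; existence CERTIFIED by the union bound.


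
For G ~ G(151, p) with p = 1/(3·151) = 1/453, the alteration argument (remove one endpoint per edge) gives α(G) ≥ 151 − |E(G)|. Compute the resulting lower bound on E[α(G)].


E[|E(G)|] = C(151, 2)·p = 11325 · (1/453) = 25.
E[α(G)] ≥ n − E[|E(G)|] = 151 − 25 = 126.
Numerically: ≈ 126.0000.
(This is only a lower bound; the true E[α(G)] may be larger.)

E[α(G)] ≥ 126 ≈ 126.0000.


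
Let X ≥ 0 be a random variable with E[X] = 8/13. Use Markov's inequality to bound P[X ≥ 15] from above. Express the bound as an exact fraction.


μ = E[X] = 8/13, a = 15.
Markov: P[X ≥ 15] ≤ μ/a = (8/13)/15 = 8/195.
Numerically: ≈ 0.041026.
(Since a = 15 > μ = 0.615385, the bound 8/195 is < 1 and informative.)

P[X ≥ 15] ≤ 8/195 ≈ 0.041026.


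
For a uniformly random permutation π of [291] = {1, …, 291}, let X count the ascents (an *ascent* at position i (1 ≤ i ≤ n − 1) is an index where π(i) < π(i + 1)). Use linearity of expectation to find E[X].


Write X = Σ X_I over i = 1, …, 290, with X_I the indicator of one ascent.
There are 290 indicators.
For each fixed i, the pair (π(i), π(i+1)) is a uniformly random ordered pair of distinct values from {1, …, 291}; by symmetry P[π(i) < π(i+1)] = 1/2.
By linearity: E[X] = 290 · (1/2) = (291 − 1) · (1/2) = 145 ≈ 145.0000.

E[X] = 145 = 145.0000.


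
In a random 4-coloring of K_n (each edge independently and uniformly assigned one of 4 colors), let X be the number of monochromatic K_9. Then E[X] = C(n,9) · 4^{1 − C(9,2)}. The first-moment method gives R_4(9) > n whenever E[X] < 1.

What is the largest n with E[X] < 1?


We need C(n, 9) · 4^{1 − 36} < 1, i.e. C(n, 9) < 4^{36 − 1} = 1180591620717411303424.
Check values of n near the boundary:
  n = 913: C(913, 9) = 1167605542753639808390; 1167605542753639808390 < 1180591620717411303424? YES
  n = 914: C(914, 9) = 1179217089587653905932; 1179217089587653905932 < 1180591620717411303424? YES
  n = 915: C(915, 9) = 1190931166636537885130; 1190931166636537885130 < 1180591620717411303424? NO
The largest n with C(n, 9) < 1180591620717411303424 is n = 914 (where E[X] = 294804272396913476483/295147905179352825856 ≈ 0.99884). Hence R_4(9) > 914, i.e. R_4(9) ≥ 915.

Largest n = 914; hence R_4(9) > 914.


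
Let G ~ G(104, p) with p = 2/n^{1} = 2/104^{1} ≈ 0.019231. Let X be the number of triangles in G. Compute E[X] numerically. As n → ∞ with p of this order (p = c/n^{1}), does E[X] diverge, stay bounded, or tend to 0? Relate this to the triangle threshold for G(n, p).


Number of potential triangles: C(104, 3) = 182104.
Each occurs with probability p³ ≈ (0.019231)³ ≈ 7.1119709e-06.
By linearity: E[X] = C(104, 3)·p³ ≈ 182104 · 7.1119709e-06 ≈ 1.29512.
Here α = 1, so p = 2/n is exactly at the triangle threshold p ~ 1/n. Asymptotically E[X] → c³/6 = 2³/6 = 4/3 ≈ 1.33333, a bounded constant. In this regime the triangle count is asymptotically Poisson(c³/6).

E[X] ≈ 1.29512; in regime p = Θ(1/n^{1}) E[X] stays bounded (at the triangle threshold p ~ 1/n).


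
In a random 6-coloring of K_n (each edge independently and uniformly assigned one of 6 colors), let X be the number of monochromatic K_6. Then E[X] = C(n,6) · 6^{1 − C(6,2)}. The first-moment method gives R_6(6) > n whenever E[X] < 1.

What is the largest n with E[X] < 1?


We need C(n, 6) · 6^{1 − 15} < 1, i.e. C(n, 6) < 6^{15 − 1} = 78364164096.
Check values of n near the boundary:
  n = 192: C(192, 6) = 64300886496; 64300886496 < 78364164096? YES
  n = 193: C(193, 6) = 66364016544; 66364016544 < 78364164096? YES
  n = 194: C(194, 6) = 68482017072; 68482017072 < 78364164096? YES
  n = 195: C(195, 6) = 70656049360; 70656049360 < 78364164096? YES
  n = 196: C(196, 6) = 72887293024; 72887293024 < 78364164096? YES
  n = 197: C(197, 6) = 75176946208; 75176946208 < 78364164096? YES
  n = 198: C(198, 6) = 77526225777; 77526225777 < 78364164096? YES
  n = 199: C(199, 6) = 79936367511; 79936367511 < 78364164096? NO
The largest n with C(n, 6) < 78364164096 is n = 198 (where E[X] = 25842075259/26121388032 ≈ 0.989). Hence R_6(6) > 198, i.e. R_6(6) ≥ 199.

Largest n = 198; hence R_6(6) > 198.


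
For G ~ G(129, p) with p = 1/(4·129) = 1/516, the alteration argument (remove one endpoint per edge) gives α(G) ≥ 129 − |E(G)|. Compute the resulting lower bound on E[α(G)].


E[|E(G)|] = C(129, 2)·p = 8256 · (1/516) = 16.
E[α(G)] ≥ n − E[|E(G)|] = 129 − 16 = 113.
Numerically: ≈ 113.000.
(This is only a lower bound; the true E[α(G)] may be larger.)

E[α(G)] ≥ 113 ≈ 113.000.


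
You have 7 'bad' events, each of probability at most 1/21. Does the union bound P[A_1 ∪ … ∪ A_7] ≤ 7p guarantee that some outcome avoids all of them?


Union bound: P[∪_{i=1}^{7} A_i] ≤ Σ_i P[A_i] ≤ 7·p = 7·(1/21) = 1/3.
Numerically: 1/3 ≈ 0.333333.
Is 1/3 < 1? YES.
Since P[∪ A_i] ≤ 1/3 < 1, the complement has P[∩ A_i^c] ≥ 1 − 1/3 = 2/3 > 0, so some outcome avoids every A_i.

7·p = 1/3 ≈ 0.333333; existence CERTIFIED by the union bound.


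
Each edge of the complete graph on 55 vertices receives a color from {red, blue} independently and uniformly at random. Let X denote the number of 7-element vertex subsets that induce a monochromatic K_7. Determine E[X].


Let X = Σ_S X_S over the C(55, 7) = 202927725 subsets S of size 7, where X_S = 1 if the K_7 on S is monochromatic.
For a fixed S, the K_7 on S has C(7, 2) = 21 edges. P[all 21 edges red] = (1/2)^21, and likewise for blue, so P[monochromatic] = 2·(1/2)^21 = 2^{1 − 21} = 1/1048576.
By linearity of expectation: E[X] = C(55, 7) · 2^{1 − 21} = 202927725 · 1/1048576 = 202927725/1048576.
Numerically: E[X] ≈ 193.52696.

E[X] = C(55,7)·2^(1−C(7,2)) = 202927725/1048576 ≈ 193.52696.


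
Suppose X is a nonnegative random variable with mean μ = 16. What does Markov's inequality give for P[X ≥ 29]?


μ = E[X] = 16, a = 29.
Markov: P[X ≥ 29] ≤ μ/a = (16)/29 = 16/29.
Numerically: ≈ 0.552.
(Since a = 29 > μ = 16.000, the bound 16/29 is < 1 and informative.)

P[X ≥ 29] ≤ 16/29 ≈ 0.552.


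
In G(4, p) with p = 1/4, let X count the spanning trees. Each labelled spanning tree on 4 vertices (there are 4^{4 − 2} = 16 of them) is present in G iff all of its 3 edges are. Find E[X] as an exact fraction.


K_4 has 4^{4 − 2} = 16 labelled spanning trees.
For each such spanning tree H, let X_H = 1 if all 3 edges of H are present in G. Then P[X_H = 1] = p^{3} = (1/4)^{3} = 1/64.
By linearity of expectation: E[X] = Σ_H E[X_H] = 16 · p^{3} = 16 · 1/64 = 1/4.
Numerically: E[X] ≈ 0.25.

E[X] = 16 · (1/4)^{3} = 1/4 ≈ 0.25.


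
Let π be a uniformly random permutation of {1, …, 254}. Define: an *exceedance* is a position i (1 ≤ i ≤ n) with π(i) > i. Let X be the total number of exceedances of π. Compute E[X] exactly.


Write X = Σ_{i=1}^{254} X_i, where X_i = 1_{π(i) > i}.
For each fixed i, π(i) is uniform over {1, …, 254} (marginal of a uniform permutation), so P[π(i) > i] = (n − i)/n. Summing: Σ_{i=1}^{254} (n − i)/n = (0 + 1 + … + 253)/254 = 254(254 − 1)/(2·254) = (254 − 1)/2.
Hence E[X] = Σ_{i=1}^{254} (254 − i)/254 = 253/2 ≈ 126.50000.

E[X] = 253/2 = 126.50000.


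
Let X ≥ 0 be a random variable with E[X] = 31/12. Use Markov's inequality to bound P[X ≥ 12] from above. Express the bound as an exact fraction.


μ = E[X] = 31/12, a = 12.
Markov: P[X ≥ 12] ≤ μ/a = (31/12)/12 = 31/144.
Numerically: ≈ 0.21528.
(Since a = 12 > μ = 2.58333, the bound 31/144 is < 1 and informative.)

P[X ≥ 12] ≤ 31/144 ≈ 0.21528.


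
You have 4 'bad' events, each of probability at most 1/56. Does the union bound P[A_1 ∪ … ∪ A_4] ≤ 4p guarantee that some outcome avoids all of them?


Union bound: P[∪_{i=1}^{4} A_i] ≤ Σ_i P[A_i] ≤ 4·p = 4·(1/56) = 1/14.
Numerically: 1/14 ≈ 0.07143.
Is 1/14 < 1? YES.
Since P[∪ A_i] ≤ 1/14 < 1, the complement has P[∩ A_i^c] ≥ 1 − 1/14 = 13/14 > 0, so some outcome avoids every A_i.

4·p = 1/14 ≈ 0.07143; existence CERTIFIED by the union bound.


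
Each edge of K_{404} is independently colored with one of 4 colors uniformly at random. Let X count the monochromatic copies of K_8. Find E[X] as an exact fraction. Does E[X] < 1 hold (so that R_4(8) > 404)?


E[X] = C(404, 8) · 4^{1 − 28} = 16415071523485570 · 4^{−27} = 16415071523485570/18014398509481984.
As a reduced fraction: E[X] = 8207535761742785/9007199254740992 ≈ 0.91122.
Is E[X] < 1? YES.
Since E[X] < 1, there exists a 4-coloring of K_{404} with no monochromatic K_8; hence R_4(8) > 404.

E[X] = 8207535761742785/9007199254740992 ≈ 0.91122; E[X] < 1, so R_4(8) > 404.


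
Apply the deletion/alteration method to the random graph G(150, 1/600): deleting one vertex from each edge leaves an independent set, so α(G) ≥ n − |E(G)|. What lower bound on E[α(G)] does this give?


E[|E(G)|] = C(150, 2)·p = 11175 · (1/600) = 149/8.
E[α(G)] ≥ n − E[|E(G)|] = 150 − 149/8 = 1051/8.
Numerically: ≈ 131.3750.
(This is only a lower bound; the true E[α(G)] may be larger.)

E[α(G)] ≥ 1051/8 ≈ 131.3750.


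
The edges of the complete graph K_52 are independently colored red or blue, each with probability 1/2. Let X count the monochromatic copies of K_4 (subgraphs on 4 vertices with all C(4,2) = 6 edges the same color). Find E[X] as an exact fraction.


Let X = Σ_S X_S over the C(52, 4) = 270725 subsets S of size 4, where X_S = 1 if the K_4 on S is monochromatic.
For a fixed S, the K_4 on S has C(4, 2) = 6 edges. P[all 6 edges red] = (1/2)^6, and likewise for blue, so P[monochromatic] = 2·(1/2)^6 = 2^{1 − 6} = 1/32.
Summing: E[X] = C(52, 4) · 2^{1 − 6} = 270725 · 1/32 = 270725/32.
Numerically: E[X] ≈ 8460.156.

E[X] = C(52,4)·2^(1−C(4,2)) = 270725/32 ≈ 8460.156.


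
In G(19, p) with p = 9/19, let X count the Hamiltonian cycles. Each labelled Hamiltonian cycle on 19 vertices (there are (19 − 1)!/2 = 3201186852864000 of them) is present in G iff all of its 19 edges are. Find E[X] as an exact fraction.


K_19 has (19 − 1)!/2 = 3201186852864000 labelled Hamiltonian cycles.
For each such Hamiltonian cycle H, let X_H = 1 if all 19 edges of H are present in G. Then P[X_H = 1] = p^{19} = (9/19)^{19} = 1350851717672992089/1978419655660313589123979.
Summing the indicators: E[X] = Σ_H E[X_H] = 3201186852864000 · p^{19} = 3201186852864000 · 1350851717672992089/1978419655660313589123979 = 4324328758783534194876278992896000/1978419655660313589123979.
Numerically: E[X] ≈ 2.19e+09.

E[X] = 3201186852864000 · (9/19)^{19} = 4324328758783534194876278992896000/1978419655660313589123979 ≈ 2.19e+09.
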